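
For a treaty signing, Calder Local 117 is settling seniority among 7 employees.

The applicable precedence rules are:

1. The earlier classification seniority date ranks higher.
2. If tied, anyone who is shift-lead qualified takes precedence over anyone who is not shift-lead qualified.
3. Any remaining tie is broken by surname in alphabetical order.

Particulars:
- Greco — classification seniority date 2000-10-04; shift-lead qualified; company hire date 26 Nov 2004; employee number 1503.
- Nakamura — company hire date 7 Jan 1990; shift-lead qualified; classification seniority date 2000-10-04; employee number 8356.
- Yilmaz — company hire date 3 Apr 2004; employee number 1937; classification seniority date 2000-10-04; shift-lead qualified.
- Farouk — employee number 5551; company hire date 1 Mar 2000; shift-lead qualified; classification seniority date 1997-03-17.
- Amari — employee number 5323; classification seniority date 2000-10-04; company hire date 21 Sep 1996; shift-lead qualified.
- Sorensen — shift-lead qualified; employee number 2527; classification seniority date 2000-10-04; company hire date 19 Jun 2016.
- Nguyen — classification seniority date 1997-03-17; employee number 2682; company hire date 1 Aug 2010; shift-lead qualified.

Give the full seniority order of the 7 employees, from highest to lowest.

By classification seniority date (earlier first): Farouk and Nguyen (both 1997-03-17); then Amari, Greco, Nakamura, Sorensen and Yilmaz (each 2000-10-04).
Farouk and Nguyen are each shift-lead qualified, so the next rule applies.
Among Farouk and Nguyen, alphabetically by surname: Farouk before Nguyen.
Amari, Greco, Nakamura, Sorensen and Yilmaz are each shift-lead qualified, so the next rule applies.
Among Amari, Greco, Nakamura, Sorensen and Yilmaz, alphabetically by surname: Amari before Greco before Nakamura before Sorensen before Yilmaz.
Full order: Farouk, Nguyen, Amari, Greco, Nakamura, Sorensen, Yilmaz.

Farouk, Nguyen, Amari, Greco, Nakamura, Sorensen, Yilmaz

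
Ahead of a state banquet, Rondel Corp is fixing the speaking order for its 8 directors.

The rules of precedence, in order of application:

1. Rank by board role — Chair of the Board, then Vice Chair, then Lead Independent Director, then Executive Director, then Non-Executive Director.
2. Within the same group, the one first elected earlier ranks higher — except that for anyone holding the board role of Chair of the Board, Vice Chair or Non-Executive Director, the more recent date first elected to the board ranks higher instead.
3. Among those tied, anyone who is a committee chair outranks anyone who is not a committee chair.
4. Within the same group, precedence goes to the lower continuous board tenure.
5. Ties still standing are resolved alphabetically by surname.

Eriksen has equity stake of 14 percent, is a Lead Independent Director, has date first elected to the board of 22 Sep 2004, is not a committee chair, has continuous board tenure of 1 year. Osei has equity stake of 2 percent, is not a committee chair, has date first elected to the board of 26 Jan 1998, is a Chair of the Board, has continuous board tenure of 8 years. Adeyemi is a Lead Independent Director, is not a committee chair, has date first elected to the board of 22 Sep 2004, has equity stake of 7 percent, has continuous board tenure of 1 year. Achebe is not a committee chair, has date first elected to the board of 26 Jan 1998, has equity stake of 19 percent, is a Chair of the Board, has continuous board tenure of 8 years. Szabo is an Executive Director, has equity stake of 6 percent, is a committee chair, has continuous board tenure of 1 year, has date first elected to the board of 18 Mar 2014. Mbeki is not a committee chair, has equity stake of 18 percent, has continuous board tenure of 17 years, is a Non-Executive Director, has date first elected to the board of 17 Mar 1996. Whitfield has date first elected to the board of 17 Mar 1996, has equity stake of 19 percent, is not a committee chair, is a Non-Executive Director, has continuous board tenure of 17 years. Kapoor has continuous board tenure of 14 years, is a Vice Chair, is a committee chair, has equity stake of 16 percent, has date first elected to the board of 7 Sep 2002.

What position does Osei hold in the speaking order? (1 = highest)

2

By board role: Achebe and Osei (Chair of the Board); then Kapoor (Vice Chair); then Adeyemi and Eriksen (Lead Independent Director); then Szabo (Executive Director); then Mbeki and Whitfield (Non-Executive Director).
Achebe and Osei both have date first elected to the board 26 Jan 1998, so the next rule applies.
Achebe and Osei are each not a committee chair, so the next rule applies.
Achebe and Osei both have continuous board tenure 8 years, so the next rule applies.
Among Achebe and Osei, alphabetically by surname: Achebe before Osei.
Adeyemi and Eriksen both have date first elected to the board 22 Sep 2004, so the next rule applies.
Adeyemi and Eriksen are each not a committee chair, so the next rule applies.
Adeyemi and Eriksen both have continuous board tenure 1 year, so the next rule applies.
Among Adeyemi and Eriksen, alphabetically by surname: Adeyemi before Eriksen.
Mbeki and Whitfield both have date first elected to the board 17 Mar 1996, so the next rule applies.
Mbeki and Whitfield are each not a committee chair, so the next rule applies.
Mbeki and Whitfield both have continuous board tenure 17 years, so the next rule applies.
Among Mbeki and Whitfield, alphabetically by surname: Mbeki before Whitfield.
Order: Achebe, Osei, Kapoor, Adeyemi, Eriksen, Szabo, Mbeki, Whitfield. So position 2.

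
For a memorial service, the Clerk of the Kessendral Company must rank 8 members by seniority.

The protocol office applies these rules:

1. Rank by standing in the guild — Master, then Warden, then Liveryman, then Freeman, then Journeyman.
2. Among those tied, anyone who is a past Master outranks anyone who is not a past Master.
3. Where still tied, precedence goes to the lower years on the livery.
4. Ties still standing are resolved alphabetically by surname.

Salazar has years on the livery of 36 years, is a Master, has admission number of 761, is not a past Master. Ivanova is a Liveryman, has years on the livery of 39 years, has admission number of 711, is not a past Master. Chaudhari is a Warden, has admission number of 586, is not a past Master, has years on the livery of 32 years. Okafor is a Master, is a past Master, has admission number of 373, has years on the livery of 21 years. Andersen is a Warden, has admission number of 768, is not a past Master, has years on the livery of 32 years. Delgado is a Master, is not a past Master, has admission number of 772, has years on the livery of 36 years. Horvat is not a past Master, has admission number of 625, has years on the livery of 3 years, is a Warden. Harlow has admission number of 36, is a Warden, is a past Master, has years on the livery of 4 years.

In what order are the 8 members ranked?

Okafor, Delgado, Salazar, Harlow, Horvat, Andersen, Chaudhari, Ivanova

By standing in the guild: Okafor, Delgado and Salazar (Master); then Harlow, Horvat, Andersen and Chaudhari (Warden); then Ivanova (Liveryman).
Among Okafor, Delgado and Salazar, a past Master before not a past Master: Okafor (a past Master) before Delgado and Salazar (not a past Master).
Delgado and Salazar both have years on the livery 36 years, so the next rule applies.
Among Delgado and Salazar, alphabetically by surname: Delgado before Salazar.
Among Harlow, Horvat, Andersen and Chaudhari, a past Master before not a past Master: Harlow (a past Master) before Horvat, Andersen and Chaudhari (not a past Master).
Among Horvat, Andersen and Chaudhari, by years on the livery (lower first): Horvat (3 years) before Andersen and Chaudhari (32 years).
Among Andersen and Chaudhari, alphabetically by surname: Andersen before Chaudhari.
Full order: Okafor, Delgado, Salazar, Harlow, Horvat, Andersen, Chaudhari, Ivanova.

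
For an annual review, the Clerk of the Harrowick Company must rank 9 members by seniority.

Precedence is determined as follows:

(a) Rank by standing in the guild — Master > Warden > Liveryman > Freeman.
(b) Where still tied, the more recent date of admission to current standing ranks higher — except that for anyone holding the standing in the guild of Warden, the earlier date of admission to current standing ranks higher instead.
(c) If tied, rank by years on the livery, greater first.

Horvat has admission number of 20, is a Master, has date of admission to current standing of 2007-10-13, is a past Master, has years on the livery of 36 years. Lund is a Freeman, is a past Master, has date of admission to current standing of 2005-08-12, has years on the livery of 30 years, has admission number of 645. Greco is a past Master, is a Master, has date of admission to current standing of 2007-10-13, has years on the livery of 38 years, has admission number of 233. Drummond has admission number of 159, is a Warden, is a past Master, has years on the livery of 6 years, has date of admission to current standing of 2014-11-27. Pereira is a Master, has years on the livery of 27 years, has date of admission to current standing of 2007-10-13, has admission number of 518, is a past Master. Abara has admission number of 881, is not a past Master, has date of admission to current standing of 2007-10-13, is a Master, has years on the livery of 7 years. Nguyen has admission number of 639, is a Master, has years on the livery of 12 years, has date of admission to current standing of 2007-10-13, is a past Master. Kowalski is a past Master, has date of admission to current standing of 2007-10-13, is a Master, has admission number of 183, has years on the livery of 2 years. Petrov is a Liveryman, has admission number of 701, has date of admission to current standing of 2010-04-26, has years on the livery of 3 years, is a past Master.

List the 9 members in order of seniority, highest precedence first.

By standing in the guild: Greco, Horvat, Pereira, Nguyen, Abara and Kowalski (Master); then Drummond (Warden); then Petrov (Liveryman); then Lund (Freeman).
Greco, Horvat, Pereira, Nguyen, Abara and Kowalski all have date of admission to current standing 2007-10-13, so the next rule applies.
Among Greco, Horvat, Pereira, Nguyen, Abara and Kowalski, by years on the livery (higher first): Greco (38 years) before Horvat (36 years) before Pereira (27 years) before Nguyen (12 years) before Abara (7 years) before Kowalski (2 years).
Full order: Greco, Horvat, Pereira, Nguyen, Abara, Kowalski, Drummond, Petrov, Lund.

Greco, Horvat, Pereira, Nguyen, Abara, Kowalski, Drummond, Petrov, Lund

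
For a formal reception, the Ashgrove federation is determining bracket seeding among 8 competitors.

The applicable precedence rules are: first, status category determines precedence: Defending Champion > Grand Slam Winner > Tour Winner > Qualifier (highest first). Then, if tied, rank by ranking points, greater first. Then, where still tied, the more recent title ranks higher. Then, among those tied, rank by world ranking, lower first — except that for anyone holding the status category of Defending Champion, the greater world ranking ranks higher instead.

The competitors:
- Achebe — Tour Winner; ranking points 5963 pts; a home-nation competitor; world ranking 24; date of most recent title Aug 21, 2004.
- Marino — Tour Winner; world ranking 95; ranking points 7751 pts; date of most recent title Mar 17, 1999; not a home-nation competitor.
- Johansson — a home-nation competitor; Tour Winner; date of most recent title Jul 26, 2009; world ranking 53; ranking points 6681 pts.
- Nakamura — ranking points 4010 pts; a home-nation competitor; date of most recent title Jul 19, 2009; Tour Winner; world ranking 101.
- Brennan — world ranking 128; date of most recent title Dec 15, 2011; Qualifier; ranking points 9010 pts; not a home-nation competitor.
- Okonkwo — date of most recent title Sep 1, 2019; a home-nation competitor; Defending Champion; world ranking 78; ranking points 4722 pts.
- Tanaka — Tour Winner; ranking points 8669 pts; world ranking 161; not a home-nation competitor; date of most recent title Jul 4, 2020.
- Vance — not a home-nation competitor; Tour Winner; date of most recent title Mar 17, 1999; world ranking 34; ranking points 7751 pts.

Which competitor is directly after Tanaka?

Vance

By status category: Okonkwo (Defending Champion); then Tanaka, Vance, Marino, Johansson, Achebe and Nakamura (Tour Winner); then Brennan (Qualifier).
Among Tanaka, Vance, Marino, Johansson, Achebe and Nakamura, by ranking points (higher first): Tanaka (8669 pts) before Vance and Marino (7751 pts) before Johansson (6681 pts) before Achebe (5963 pts) before Nakamura (4010 pts).
Vance and Marino both have date of most recent title Mar 17, 1999, so the next rule applies.
Among Vance and Marino, by world ranking (lower first): Vance (34) before Marino (95).
Order: Okonkwo, Tanaka, Vance, Marino, Johansson, Achebe, Nakamura, Brennan.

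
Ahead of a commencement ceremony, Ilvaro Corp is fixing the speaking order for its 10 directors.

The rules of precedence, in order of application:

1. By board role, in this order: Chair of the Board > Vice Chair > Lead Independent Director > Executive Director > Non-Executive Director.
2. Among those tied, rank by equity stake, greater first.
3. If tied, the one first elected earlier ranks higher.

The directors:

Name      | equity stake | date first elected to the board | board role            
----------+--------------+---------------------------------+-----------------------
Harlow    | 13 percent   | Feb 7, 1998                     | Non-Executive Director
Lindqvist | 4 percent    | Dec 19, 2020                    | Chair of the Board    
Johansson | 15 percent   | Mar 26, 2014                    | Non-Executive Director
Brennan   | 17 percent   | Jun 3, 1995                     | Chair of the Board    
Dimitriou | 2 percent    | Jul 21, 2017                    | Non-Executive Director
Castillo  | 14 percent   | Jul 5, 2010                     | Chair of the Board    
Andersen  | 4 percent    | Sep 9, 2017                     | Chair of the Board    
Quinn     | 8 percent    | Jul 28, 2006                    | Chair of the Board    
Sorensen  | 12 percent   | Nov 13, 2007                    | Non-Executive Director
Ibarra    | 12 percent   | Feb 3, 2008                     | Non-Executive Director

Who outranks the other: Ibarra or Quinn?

Quinn

By board role: Brennan, Castillo, Quinn, Andersen and Lindqvist (Chair of the Board); then Johansson, Harlow, Sorensen, Ibarra and Dimitriou (Non-Executive Director).
Among Brennan, Castillo, Quinn, Andersen and Lindqvist, by equity stake (higher first): Brennan (17 percent) before Castillo (14 percent) before Quinn (8 percent) before Andersen and Lindqvist (4 percent).
Among Andersen and Lindqvist, by date first elected to the board (earlier first): Andersen (Sep 9, 2017) before Lindqvist (Dec 19, 2020).
Among Johansson, Harlow, Sorensen, Ibarra and Dimitriou, by equity stake (higher first): Johansson (15 percent) before Harlow (13 percent) before Sorensen and Ibarra (12 percent) before Dimitriou (2 percent).
Among Sorensen and Ibarra, by date first elected to the board (earlier first): Sorensen (Nov 13, 2007) before Ibarra (Feb 3, 2008).
So Quinn takes precedence.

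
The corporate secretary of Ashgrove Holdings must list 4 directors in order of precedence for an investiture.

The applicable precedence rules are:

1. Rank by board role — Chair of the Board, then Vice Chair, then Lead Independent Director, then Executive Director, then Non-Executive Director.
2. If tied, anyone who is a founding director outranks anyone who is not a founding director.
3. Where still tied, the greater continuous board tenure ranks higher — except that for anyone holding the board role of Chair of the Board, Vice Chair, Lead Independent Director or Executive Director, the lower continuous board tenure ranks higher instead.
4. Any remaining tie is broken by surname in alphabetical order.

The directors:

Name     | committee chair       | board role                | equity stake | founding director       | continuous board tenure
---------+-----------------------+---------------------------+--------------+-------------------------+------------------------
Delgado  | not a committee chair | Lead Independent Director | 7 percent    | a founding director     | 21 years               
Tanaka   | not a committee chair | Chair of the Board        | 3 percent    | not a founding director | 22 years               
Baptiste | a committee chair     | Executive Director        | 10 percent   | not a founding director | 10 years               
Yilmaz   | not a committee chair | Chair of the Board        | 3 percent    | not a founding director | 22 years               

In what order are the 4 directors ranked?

By board role: Tanaka and Yilmaz (Chair of the Board); then Delgado (Lead Independent Director); then Baptiste (Executive Director).
Tanaka and Yilmaz are each not a founding director, so the next rule applies.
Tanaka and Yilmaz both have continuous board tenure 22 years, so the next rule applies.
Among Tanaka and Yilmaz, alphabetically by surname: Tanaka before Yilmaz.
Full order: Tanaka, Yilmaz, Delgado, Baptiste.

Tanaka, Yilmaz, Delgado, Baptiste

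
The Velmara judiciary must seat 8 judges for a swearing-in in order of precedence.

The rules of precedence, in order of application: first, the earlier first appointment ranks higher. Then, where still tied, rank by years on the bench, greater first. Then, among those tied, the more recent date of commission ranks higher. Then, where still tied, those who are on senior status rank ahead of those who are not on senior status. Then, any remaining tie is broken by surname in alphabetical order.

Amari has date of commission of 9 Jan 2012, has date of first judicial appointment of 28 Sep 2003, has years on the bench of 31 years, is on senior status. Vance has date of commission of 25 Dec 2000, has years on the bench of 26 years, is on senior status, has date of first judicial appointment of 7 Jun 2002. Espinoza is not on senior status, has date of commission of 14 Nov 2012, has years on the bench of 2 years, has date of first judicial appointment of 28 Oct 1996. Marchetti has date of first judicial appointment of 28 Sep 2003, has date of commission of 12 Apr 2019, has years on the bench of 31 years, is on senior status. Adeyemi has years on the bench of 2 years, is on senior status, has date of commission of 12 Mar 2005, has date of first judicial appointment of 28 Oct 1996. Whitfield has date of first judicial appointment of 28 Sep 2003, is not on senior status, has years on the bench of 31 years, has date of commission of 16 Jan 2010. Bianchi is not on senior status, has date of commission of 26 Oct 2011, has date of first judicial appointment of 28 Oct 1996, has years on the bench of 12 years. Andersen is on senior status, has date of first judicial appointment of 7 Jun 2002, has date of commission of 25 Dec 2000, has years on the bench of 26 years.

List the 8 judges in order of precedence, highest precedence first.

By date of first judicial appointment (earlier first): Bianchi, Espinoza and Adeyemi (each 28 Oct 1996); then Andersen and Vance (both 7 Jun 2002); then Marchetti, Amari and Whitfield (each 28 Sep 2003).
Among Bianchi, Espinoza and Adeyemi, by years on the bench (higher first): Bianchi (12 years) before Espinoza and Adeyemi (2 years).
Among Espinoza and Adeyemi, by date of commission (later first): Espinoza (14 Nov 2012) before Adeyemi (12 Mar 2005).
Andersen and Vance both have years on the bench 26 years, so the next rule applies.
Andersen and Vance both have date of commission 25 Dec 2000, so the next rule applies.
Andersen and Vance are each on senior status, so the next rule applies.
Among Andersen and Vance, alphabetically by surname: Andersen before Vance.
Marchetti, Amari and Whitfield all have years on the bench 31 years, so the next rule applies.
Among Marchetti, Amari and Whitfield, by date of commission (later first): Marchetti (12 Apr 2019) before Amari (9 Jan 2012) before Whitfield (16 Jan 2010).
Full order: Bianchi, Espinoza, Adeyemi, Andersen, Vance, Marchetti, Amari, Whitfield.

Bianchi, Espinoza, Adeyemi, Andersen, Vance, Marchetti, Amari, Whitfield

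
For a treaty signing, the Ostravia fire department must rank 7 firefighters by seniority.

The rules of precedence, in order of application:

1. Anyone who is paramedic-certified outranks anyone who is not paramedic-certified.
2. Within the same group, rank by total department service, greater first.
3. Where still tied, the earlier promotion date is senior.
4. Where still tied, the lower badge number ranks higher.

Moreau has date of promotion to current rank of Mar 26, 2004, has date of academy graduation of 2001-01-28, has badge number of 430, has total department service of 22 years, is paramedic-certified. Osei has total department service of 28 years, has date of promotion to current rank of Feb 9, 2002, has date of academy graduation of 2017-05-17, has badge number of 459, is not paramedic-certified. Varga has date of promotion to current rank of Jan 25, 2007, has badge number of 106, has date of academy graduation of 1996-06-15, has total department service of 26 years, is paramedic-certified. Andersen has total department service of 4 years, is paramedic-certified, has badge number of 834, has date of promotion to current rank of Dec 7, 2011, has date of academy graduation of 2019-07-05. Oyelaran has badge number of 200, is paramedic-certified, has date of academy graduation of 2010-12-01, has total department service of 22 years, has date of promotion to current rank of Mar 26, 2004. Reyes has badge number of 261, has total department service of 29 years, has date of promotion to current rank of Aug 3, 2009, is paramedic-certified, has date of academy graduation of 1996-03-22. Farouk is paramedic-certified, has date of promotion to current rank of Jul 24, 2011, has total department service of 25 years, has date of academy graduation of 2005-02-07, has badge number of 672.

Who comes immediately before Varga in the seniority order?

By the first rule: Reyes, Varga, Farouk, Oyelaran, Moreau and Andersen (each paramedic-certified); then Osei (not paramedic-certified).
Among Reyes, Varga, Farouk, Oyelaran, Moreau and Andersen, by total department service (higher first): Reyes (29 years) before Varga (26 years) before Farouk (25 years) before Oyelaran and Moreau (22 years) before Andersen (4 years).
Oyelaran and Moreau both have date of promotion to current rank Mar 26, 2004, so the next rule applies.
Among Oyelaran and Moreau, by badge number (lower first): Oyelaran (200) before Moreau (430).
Order: Reyes, Varga, Farouk, Oyelaran, Moreau, Andersen, Osei.

Reyes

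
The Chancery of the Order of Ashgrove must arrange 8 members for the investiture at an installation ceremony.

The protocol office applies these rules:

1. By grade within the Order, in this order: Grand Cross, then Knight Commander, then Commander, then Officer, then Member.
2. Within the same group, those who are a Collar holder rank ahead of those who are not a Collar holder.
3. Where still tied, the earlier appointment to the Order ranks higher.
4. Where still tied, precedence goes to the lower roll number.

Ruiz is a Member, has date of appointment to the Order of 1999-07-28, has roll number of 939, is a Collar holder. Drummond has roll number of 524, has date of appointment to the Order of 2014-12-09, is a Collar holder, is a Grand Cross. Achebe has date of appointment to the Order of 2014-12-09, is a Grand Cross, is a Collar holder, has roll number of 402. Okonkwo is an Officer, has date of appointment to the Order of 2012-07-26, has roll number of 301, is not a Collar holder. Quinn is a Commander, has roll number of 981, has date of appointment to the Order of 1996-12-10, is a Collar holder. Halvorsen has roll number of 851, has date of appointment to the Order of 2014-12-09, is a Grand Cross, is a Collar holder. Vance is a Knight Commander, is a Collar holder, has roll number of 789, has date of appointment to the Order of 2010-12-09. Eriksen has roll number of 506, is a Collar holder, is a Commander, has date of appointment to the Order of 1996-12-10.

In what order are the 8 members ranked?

By grade within the Order: Achebe, Drummond and Halvorsen (Grand Cross); then Vance (Knight Commander); then Eriksen and Quinn (Commander); then Okonkwo (Officer); then Ruiz (Member).
Achebe, Drummond and Halvorsen are each a Collar holder, so the next rule applies.
Achebe, Drummond and Halvorsen all have date of appointment to the Order 2014-12-09, so the next rule applies.
Among Achebe, Drummond and Halvorsen, by roll number (lower first): Achebe (402) before Drummond (524) before Halvorsen (851).
Eriksen and Quinn are each a Collar holder, so the next rule applies.
Eriksen and Quinn both have date of appointment to the Order 1996-12-10, so the next rule applies.
Among Eriksen and Quinn, by roll number (lower first): Eriksen (506) before Quinn (981).
Full order: Achebe, Drummond, Halvorsen, Vance, Eriksen, Quinn, Okonkwo, Ruiz.

Achebe, Drummond, Halvorsen, Vance, Eriksen, Quinn, Okonkwo, Ruiz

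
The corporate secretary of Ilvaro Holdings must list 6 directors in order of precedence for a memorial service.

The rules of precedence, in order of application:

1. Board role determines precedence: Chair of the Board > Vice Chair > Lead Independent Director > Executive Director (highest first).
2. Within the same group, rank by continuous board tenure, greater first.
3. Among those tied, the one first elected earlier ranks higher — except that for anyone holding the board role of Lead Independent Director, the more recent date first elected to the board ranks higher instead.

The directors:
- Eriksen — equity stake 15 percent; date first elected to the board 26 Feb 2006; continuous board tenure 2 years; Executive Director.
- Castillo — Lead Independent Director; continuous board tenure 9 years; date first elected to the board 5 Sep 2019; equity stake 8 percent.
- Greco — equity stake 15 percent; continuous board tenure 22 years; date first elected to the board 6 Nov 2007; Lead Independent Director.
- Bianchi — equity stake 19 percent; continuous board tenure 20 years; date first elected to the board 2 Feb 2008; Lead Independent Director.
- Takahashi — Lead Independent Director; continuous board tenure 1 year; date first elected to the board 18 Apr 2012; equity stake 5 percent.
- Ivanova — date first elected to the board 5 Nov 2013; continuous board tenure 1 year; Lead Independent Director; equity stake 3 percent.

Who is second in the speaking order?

By board role: Greco, Bianchi, Castillo, Ivanova and Takahashi (Lead Independent Director); then Eriksen (Executive Director).
Among Greco, Bianchi, Castillo, Ivanova and Takahashi, by continuous board tenure (higher first): Greco (22 years) before Bianchi (20 years) before Castillo (9 years) before Ivanova and Takahashi (1 year).
Among Ivanova and Takahashi, by date first elected to the board (later first) (reversed rule for this group): Ivanova (5 Nov 2013) before Takahashi (18 Apr 2012).
Order: Greco, Bianchi, Castillo, Ivanova, Takahashi, Eriksen.

Bianchi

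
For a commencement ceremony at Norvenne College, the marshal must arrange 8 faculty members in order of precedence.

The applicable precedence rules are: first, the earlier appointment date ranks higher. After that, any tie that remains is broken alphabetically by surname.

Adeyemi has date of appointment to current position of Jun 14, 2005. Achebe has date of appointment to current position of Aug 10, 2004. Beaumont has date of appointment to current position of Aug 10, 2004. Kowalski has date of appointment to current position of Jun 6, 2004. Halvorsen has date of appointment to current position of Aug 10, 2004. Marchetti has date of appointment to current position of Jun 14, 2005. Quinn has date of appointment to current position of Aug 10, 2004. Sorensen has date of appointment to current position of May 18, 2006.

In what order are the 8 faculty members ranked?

Kowalski, Achebe, Beaumont, Halvorsen, Quinn, Adeyemi, Marchetti, Sorensen

By date of appointment to current position (earlier first): Kowalski (Jun 6, 2004); then Achebe, Beaumont, Halvorsen and Quinn (each Aug 10, 2004); then Adeyemi and Marchetti (both Jun 14, 2005); then Sorensen (May 18, 2006).
Among Achebe, Beaumont, Halvorsen and Quinn, alphabetically by surname: Achebe before Beaumont before Halvorsen before Quinn.
Among Adeyemi and Marchetti, alphabetically by surname: Adeyemi before Marchetti.
Full order: Kowalski, Achebe, Beaumont, Halvorsen, Quinn, Adeyemi, Marchetti, Sorensen.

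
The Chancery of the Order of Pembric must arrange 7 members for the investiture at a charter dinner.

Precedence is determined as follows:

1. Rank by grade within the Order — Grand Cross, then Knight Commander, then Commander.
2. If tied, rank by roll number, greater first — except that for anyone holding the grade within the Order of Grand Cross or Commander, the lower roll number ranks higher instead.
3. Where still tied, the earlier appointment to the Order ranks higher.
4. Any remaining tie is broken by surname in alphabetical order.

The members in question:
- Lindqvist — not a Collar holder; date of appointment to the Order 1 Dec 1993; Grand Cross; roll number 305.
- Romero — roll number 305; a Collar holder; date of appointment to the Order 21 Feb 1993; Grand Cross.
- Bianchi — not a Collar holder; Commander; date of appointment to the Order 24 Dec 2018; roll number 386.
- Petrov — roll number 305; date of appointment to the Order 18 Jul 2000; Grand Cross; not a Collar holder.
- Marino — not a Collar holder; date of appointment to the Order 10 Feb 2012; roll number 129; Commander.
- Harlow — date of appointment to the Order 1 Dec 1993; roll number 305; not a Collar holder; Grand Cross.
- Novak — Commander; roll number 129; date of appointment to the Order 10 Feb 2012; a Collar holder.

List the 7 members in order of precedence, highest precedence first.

Romero, Harlow, Lindqvist, Petrov, Marino, Novak, Bianchi

By grade within the Order: Romero, Harlow, Lindqvist and Petrov (Grand Cross); then Marino, Novak and Bianchi (Commander).
Romero, Harlow, Lindqvist and Petrov all have roll number 305, so the next rule applies.
Among Romero, Harlow, Lindqvist and Petrov, by date of appointment to the Order (earlier first): Romero (21 Feb 1993) before Harlow and Lindqvist (1 Dec 1993) before Petrov (18 Jul 2000).
Among Harlow and Lindqvist, alphabetically by surname: Harlow before Lindqvist.
Among Marino, Novak and Bianchi, by roll number (lower first) (reversed rule for this group): Marino and Novak (129) before Bianchi (386).
Marino and Novak both have date of appointment to the Order 10 Feb 2012, so the next rule applies.
Among Marino and Novak, alphabetically by surname: Marino before Novak.
Full order: Romero, Harlow, Lindqvist, Petrov, Marino, Novak, Bianchi.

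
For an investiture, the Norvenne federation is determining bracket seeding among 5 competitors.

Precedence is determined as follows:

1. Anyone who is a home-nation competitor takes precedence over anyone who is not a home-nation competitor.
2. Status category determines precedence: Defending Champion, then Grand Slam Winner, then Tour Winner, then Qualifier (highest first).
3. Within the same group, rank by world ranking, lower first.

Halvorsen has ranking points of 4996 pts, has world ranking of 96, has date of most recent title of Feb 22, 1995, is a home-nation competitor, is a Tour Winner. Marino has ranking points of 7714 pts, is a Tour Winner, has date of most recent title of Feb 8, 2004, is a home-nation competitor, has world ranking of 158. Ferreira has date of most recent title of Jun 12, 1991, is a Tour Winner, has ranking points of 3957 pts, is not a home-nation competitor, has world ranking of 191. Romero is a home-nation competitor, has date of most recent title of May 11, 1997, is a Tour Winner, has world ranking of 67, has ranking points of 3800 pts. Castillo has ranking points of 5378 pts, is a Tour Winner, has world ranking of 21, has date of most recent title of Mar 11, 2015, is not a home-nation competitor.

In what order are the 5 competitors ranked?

By the first rule: Romero, Halvorsen and Marino (each a home-nation competitor); then Castillo and Ferreira (both not a home-nation competitor).
Romero, Halvorsen and Marino are each Tour Winner, so the next rule applies.
Among Romero, Halvorsen and Marino, by world ranking (lower first): Romero (67) before Halvorsen (96) before Marino (158).
Castillo and Ferreira are each Tour Winner, so the next rule applies.
Among Castillo and Ferreira, by world ranking (lower first): Castillo (21) before Ferreira (191).
Full order: Romero, Halvorsen, Marino, Castillo, Ferreira.

Romero, Halvorsen, Marino, Castillo, Ferreira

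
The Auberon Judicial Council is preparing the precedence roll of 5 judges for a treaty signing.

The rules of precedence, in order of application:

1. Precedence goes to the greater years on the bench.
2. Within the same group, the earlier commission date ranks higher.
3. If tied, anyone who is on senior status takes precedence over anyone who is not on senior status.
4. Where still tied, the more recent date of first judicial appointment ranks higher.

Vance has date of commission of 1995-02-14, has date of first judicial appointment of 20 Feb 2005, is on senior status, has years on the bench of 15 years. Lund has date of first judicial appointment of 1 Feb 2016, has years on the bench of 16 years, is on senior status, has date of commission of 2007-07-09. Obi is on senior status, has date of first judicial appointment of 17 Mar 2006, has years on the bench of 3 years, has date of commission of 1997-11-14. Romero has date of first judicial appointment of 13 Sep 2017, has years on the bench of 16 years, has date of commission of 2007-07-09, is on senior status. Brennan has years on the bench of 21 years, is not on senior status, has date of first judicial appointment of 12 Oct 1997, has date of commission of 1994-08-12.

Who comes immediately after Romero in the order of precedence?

Lund

By years on the bench (higher first): Brennan (21 years); then Romero and Lund (both 16 years); then Vance (15 years); then Obi (3 years).
Romero and Lund both have date of commission 2007-07-09, so the next rule applies.
Romero and Lund are each on senior status, so the next rule applies.
Among Romero and Lund, by date of first judicial appointment (later first): Romero (13 Sep 2017) before Lund (1 Feb 2016).
Order: Brennan, Romero, Lund, Vance, Obi.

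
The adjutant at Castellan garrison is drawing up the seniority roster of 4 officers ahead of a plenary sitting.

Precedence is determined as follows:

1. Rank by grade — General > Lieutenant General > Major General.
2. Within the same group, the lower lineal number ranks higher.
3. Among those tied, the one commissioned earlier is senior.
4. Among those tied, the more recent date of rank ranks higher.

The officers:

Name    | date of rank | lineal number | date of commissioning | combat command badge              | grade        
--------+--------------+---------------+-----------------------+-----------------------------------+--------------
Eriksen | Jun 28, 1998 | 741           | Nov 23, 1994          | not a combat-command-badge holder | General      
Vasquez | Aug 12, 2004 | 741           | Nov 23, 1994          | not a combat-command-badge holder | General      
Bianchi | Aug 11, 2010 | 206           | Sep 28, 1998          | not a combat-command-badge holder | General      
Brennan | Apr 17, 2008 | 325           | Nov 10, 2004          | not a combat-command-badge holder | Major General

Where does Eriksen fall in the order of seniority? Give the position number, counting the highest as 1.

3

By grade: Bianchi, Vasquez and Eriksen (General); then Brennan (Major General).
Among Bianchi, Vasquez and Eriksen, by lineal number (lower first): Bianchi (206) before Vasquez and Eriksen (741).
Vasquez and Eriksen both have date of commissioning Nov 23, 1994, so the next rule applies.
Among Vasquez and Eriksen, by date of rank (later first): Vasquez (Aug 12, 2004) before Eriksen (Jun 28, 1998).
Order: Bianchi, Vasquez, Eriksen, Brennan. So position 3.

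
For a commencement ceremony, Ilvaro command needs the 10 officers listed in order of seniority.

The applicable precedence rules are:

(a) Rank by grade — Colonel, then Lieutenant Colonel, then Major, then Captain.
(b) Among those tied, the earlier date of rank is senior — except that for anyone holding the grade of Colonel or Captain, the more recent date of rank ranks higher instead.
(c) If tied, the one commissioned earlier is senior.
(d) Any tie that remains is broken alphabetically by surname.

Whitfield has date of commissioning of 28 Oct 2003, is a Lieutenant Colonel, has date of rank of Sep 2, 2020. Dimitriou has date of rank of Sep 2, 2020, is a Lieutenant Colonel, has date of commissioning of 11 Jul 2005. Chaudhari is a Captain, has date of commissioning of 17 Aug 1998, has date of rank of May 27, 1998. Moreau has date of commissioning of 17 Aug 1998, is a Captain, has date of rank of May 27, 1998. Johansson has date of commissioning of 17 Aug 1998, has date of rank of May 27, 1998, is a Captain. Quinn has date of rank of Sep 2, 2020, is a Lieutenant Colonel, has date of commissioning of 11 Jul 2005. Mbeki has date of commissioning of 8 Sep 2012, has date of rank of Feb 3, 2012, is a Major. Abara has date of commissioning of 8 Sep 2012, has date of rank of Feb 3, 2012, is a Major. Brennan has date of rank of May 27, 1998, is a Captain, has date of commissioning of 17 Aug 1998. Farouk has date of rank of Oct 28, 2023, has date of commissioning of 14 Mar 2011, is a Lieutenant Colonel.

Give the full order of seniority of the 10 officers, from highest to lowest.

Whitfield, Dimitriou, Quinn, Farouk, Abara, Mbeki, Brennan, Chaudhari, Johansson, Moreau

By grade: Whitfield, Dimitriou, Quinn and Farouk (Lieutenant Colonel); then Abara and Mbeki (Major); then Brennan, Chaudhari, Johansson and Moreau (Captain).
Among Whitfield, Dimitriou, Quinn and Farouk, by date of rank (earlier first): Whitfield, Dimitriou and Quinn (Sep 2, 2020) before Farouk (Oct 28, 2023).
Among Whitfield, Dimitriou and Quinn, by date of commissioning (earlier first): Whitfield (28 Oct 2003) before Dimitriou and Quinn (11 Jul 2005).
Among Dimitriou and Quinn, alphabetically by surname: Dimitriou before Quinn.
Abara and Mbeki both have date of rank Feb 3, 2012, so the next rule applies.
Abara and Mbeki both have date of commissioning 8 Sep 2012, so the next rule applies.
Among Abara and Mbeki, alphabetically by surname: Abara before Mbeki.
Brennan, Chaudhari, Johansson and Moreau all have date of rank May 27, 1998, so the next rule applies.
Brennan, Chaudhari, Johansson and Moreau all have date of commissioning 17 Aug 1998, so the next rule applies.
Among Brennan, Chaudhari, Johansson and Moreau, alphabetically by surname: Brennan before Chaudhari before Johansson before Moreau.
Full order: Whitfield, Dimitriou, Quinn, Farouk, Abara, Mbeki, Brennan, Chaudhari, Johansson, Moreau.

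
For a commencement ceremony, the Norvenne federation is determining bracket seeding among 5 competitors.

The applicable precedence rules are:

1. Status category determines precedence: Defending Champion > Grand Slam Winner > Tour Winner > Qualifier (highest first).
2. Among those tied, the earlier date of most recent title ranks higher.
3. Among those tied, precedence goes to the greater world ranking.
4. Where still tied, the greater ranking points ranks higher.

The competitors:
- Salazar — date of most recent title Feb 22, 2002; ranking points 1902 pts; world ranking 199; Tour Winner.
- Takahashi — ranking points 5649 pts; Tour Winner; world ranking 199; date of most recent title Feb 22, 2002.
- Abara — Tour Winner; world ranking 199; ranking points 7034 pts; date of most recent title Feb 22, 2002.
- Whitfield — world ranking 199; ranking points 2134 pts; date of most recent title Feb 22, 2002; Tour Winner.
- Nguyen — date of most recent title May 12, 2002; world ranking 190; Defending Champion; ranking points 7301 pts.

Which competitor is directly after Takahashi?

By status category: Nguyen (Defending Champion); then Abara, Takahashi, Whitfield and Salazar (Tour Winner).
Abara, Takahashi, Whitfield and Salazar all have date of most recent title Feb 22, 2002, so the next rule applies.
Abara, Takahashi, Whitfield and Salazar all have world ranking 199, so the next rule applies.
Among Abara, Takahashi, Whitfield and Salazar, by ranking points (higher first): Abara (7034 pts) before Takahashi (5649 pts) before Whitfield (2134 pts) before Salazar (1902 pts).
Order: Nguyen, Abara, Takahashi, Whitfield, Salazar.

Whitfield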